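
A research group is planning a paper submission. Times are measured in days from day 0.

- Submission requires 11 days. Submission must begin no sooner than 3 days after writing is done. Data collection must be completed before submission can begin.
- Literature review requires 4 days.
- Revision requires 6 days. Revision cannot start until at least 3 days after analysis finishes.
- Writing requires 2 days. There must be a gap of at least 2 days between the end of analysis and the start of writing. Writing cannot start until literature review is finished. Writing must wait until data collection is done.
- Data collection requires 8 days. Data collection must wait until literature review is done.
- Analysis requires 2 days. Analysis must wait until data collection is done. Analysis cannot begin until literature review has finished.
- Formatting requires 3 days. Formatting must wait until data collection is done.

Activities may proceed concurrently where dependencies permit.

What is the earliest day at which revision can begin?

Literature review has no prerequisites, so it starts at day 0 and finishes at day 4.
Data collection waits on literature review (finishes day 4), so it starts at day 4 and finishes at 4 + 8 = day 12.
Analysis cannot start until data collection (finishes day 12); literature review (finishes day 4). The controlling bound is day 12, so analysis finishes at 12 + 2 = day 14.
Revision waits on analysis (finishes day 14, plus 3-day gap → day 17), so the earliest it can start is day 17.

17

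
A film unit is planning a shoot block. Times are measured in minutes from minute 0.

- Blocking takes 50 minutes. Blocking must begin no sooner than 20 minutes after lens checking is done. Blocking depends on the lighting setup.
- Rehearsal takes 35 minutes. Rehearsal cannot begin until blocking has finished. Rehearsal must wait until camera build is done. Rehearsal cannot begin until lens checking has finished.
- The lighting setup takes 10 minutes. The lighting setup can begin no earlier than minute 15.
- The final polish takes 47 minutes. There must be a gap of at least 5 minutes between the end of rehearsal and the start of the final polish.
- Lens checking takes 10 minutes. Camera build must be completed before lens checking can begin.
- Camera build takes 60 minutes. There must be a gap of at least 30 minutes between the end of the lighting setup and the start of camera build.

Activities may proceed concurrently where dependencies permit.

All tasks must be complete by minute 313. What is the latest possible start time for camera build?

86

The final polish must finish by minute 313; it takes 47 minutes, so it must start by 313 − 47 = minute 266.
Since the final polish (must start by minute 266, minus 5-minute gap → minute 261) depends on it, rehearsal must finish by minute 261. Backing off its 35-minute duration gives a latest start of minute 226.
Blocking feeds into rehearsal (must start by minute 226); so blocking must finish by minute 226 and therefore start by minute 176.
Lens checking must finish in time for blocking (must start by minute 176, minus 20-minute gap → minute 156); rehearsal (must start by minute 226). The tightest is minute 156, so lens checking must start by 156 − 10 = minute 146.
Camera build must finish in time for lens checking (must start by minute 146); rehearsal (must start by minute 226). The tightest is minute 146, so camera build must start by 146 − 60 = minute 86.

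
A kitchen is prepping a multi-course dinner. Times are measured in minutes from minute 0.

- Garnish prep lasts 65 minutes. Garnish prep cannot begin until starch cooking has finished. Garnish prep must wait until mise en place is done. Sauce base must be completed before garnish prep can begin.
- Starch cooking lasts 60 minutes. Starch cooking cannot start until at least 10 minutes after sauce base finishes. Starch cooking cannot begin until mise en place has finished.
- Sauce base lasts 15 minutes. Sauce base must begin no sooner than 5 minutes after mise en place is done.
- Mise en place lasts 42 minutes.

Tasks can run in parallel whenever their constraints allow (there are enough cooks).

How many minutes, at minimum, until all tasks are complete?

197

Mise en place can start immediately at minute 0; it finishes at minute 42.
After mise en place (finishes minute 42, plus 5-minute gap → minute 47), sauce base can start at minute 47 and finishes at minute 62.
Starch cooking needs all of sauce base (finishes minute 62, plus 10-minute gap → minute 72); mise en place (finishes minute 42). That puts its earliest start at minute 72; it finishes at 72 + 60 = minute 132.
For garnish prep: starch cooking (finishes minute 132); mise en place (finishes minute 42); sauce base (finishes minute 62). Taking the maximum gives a start of minute 132, and it finishes at 132 + 65 = minute 197.
All tasks are finished once the last one completes. Finish times: Mise en place at 42, Sauce base at 62, Starch cooking at 132, Garnish prep at 197. The latest is minute 197.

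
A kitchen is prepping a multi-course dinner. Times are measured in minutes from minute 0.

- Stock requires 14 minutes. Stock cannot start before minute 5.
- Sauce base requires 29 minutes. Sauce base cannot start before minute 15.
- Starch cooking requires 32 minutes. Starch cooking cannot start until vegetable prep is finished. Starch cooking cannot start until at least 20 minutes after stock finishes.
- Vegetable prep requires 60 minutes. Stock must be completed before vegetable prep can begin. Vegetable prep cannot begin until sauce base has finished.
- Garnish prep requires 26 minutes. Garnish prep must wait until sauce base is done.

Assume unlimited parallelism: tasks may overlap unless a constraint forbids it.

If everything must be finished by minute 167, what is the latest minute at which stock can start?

61

To finish by minute 167, starch cooking (duration 32) must start no later than minute 135.
Vegetable prep feeds into starch cooking (must start by minute 135); so vegetable prep must finish by minute 135 and therefore start by minute 75.
Stock has several dependents: vegetable prep (must start by minute 75); starch cooking (must start by minute 135, minus 20-minute gap → minute 115). The earliest of those limits is minute 75, so stock must start by 75 − 14 = minute 61.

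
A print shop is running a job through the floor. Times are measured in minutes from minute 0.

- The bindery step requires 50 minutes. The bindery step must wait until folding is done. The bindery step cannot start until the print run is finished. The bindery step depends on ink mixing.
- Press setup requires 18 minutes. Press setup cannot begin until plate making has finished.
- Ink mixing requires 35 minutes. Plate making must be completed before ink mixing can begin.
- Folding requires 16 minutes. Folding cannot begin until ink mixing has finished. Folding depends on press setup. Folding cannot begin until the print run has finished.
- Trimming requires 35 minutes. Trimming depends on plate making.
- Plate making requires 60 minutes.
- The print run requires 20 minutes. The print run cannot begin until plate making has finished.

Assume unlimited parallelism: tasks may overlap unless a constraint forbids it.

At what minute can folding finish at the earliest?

111

Plate making has no prerequisites, so it starts at minute 0 and finishes at minute 60.
The print run waits on plate making (finishes minute 60), so it starts at minute 60 and finishes at 60 + 20 = minute 80.
After plate making (finishes minute 60), press setup can start at minute 60 and finishes at minute 78.
Ink mixing cannot begin until plate making (finishes minute 60). It runs from minute 60 to 60 + 35 = minute 95.
Folding has to wait for ink mixing (finishes minute 95); press setup (finishes minute 78); the print run (finishes minute 80). The latest of these is minute 95, so folding runs minute 95 to 95 + 16 = minute 111.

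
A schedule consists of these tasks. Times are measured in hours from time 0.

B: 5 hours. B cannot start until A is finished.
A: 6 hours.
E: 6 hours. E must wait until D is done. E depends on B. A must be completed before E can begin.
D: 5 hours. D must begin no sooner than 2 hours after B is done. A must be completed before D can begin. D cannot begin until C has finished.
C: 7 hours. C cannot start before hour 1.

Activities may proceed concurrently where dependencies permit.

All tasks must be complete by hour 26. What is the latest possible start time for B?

Nothing follows E; the deadline of hour 26 is its only limit. It must start by 26 − 6 = hour 20.
D must finish before E (must start by hour 20). With a 5-hour duration, D must start by 20 − 5 = hour 15.
B feeds D (must start by hour 15, minus 2-hour gap → hour 13); E (must start by hour 20). Taking the minimum, B must finish by hour 13 and start by 13 − 5 = hour 8.

8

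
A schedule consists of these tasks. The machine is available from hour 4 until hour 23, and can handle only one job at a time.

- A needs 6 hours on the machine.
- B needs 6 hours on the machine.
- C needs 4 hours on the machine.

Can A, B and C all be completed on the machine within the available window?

The machine window is 23 − 4 = 19 hours.
Running back to back, the jobs need 6 + 6 + 4 = 16 hours on the machine.
Since 16 ≤ 19, they fit within the window.

Yes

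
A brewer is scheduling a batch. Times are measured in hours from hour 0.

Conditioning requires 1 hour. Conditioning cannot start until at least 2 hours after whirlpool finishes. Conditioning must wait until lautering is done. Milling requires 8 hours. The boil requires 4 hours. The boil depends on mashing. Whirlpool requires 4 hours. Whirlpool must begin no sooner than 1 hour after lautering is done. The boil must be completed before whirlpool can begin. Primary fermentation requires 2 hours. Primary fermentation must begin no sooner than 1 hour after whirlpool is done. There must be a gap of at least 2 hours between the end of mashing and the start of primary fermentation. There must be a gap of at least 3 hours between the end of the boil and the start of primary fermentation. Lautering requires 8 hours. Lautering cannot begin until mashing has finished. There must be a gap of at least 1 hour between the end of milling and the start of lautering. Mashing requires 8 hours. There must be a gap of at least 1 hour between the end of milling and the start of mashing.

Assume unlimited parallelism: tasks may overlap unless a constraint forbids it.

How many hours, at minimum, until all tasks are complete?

Milling has no prerequisites, so it starts at hour 0 and finishes at hour 8.
Mashing waits on milling (finishes hour 8, plus 1-hour gap → hour 9), so it starts at hour 9 and finishes at 9 + 8 = hour 17.
After mashing (finishes hour 17), the boil can start at hour 17 and finishes at hour 21.
For lautering: mashing (finishes hour 17); milling (finishes hour 8, plus 1-hour gap → hour 9). Taking the maximum gives a start of hour 17, and it finishes at 17 + 8 = hour 25.
For whirlpool: lautering (finishes hour 25, plus 1-hour gap → hour 26); the boil (finishes hour 21). Taking the maximum gives a start of hour 26, and it finishes at 26 + 4 = hour 30.
Conditioning needs all of whirlpool (finishes hour 30, plus 2-hour gap → hour 32); lautering (finishes hour 25). That puts its earliest start at hour 32; it finishes at 32 + 1 = hour 33.
For primary fermentation: whirlpool (finishes hour 30, plus 1-hour gap → hour 31); mashing (finishes hour 17, plus 2-hour gap → hour 19); the boil (finishes hour 21, plus 3-hour gap → hour 24). Taking the maximum gives a start of hour 31, and it finishes at 31 + 2 = hour 33.
All tasks are finished once the last one completes. Finish times: Milling at 8, Mashing at 17, Lautering at 25, The boil at 21, Whirlpool at 30, Primary fermentation at 33, Conditioning at 33. The latest is hour 33.

33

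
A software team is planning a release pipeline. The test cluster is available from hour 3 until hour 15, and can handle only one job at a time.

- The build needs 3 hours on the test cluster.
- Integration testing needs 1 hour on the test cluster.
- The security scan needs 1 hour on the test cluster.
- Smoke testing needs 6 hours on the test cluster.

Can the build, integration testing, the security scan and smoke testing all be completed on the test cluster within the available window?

Yes

The test cluster window is 15 − 3 = 12 hours.
Running back to back, the jobs need 3 + 1 + 1 + 6 = 11 hours on the test cluster.
Since 11 ≤ 12, they fit within the window.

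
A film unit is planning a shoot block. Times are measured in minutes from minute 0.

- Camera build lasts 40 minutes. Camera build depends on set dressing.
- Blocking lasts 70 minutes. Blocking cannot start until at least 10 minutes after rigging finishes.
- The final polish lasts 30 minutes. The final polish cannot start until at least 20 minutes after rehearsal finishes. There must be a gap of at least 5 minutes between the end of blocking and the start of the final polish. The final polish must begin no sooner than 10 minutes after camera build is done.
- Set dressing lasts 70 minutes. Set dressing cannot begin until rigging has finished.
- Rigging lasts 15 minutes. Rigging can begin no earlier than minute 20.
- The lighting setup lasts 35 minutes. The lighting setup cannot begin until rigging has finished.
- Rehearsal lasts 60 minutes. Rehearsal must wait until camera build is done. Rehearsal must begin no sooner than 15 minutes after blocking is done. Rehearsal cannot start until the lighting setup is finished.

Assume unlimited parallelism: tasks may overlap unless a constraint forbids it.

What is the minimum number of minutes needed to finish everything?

Rigging waits on its own release at minute 20, so it starts at minute 20 and finishes at 20 + 15 = minute 35.
After rigging (finishes minute 35, plus 10-minute gap → minute 45), blocking can start at minute 45 and finishes at minute 115.
The lighting setup waits on rigging (finishes minute 35), so it starts at minute 35 and finishes at 35 + 35 = minute 70.
Set dressing waits on rigging (finishes minute 35), so it starts at minute 35 and finishes at 35 + 70 = minute 105.
Camera build waits on set dressing (finishes minute 105), so it starts at minute 105 and finishes at 105 + 40 = minute 145.
For rehearsal: camera build (finishes minute 145); blocking (finishes minute 115, plus 15-minute gap → minute 130); the lighting setup (finishes minute 70). Taking the maximum gives a start of minute 145, and it finishes at 145 + 60 = minute 205.
The final polish has to wait for rehearsal (finishes minute 205, plus 20-minute gap → minute 225); blocking (finishes minute 115, plus 5-minute gap → minute 120); camera build (finishes minute 145, plus 10-minute gap → minute 155). The latest of these is minute 225, so the final polish runs minute 225 to 225 + 30 = minute 255.
All tasks are finished once the last one completes. Finish times: Rigging at 35, Set dressing at 105, The lighting setup at 70, Camera build at 145, Blocking at 115, Rehearsal at 205, The final polish at 255. The latest is minute 255.

255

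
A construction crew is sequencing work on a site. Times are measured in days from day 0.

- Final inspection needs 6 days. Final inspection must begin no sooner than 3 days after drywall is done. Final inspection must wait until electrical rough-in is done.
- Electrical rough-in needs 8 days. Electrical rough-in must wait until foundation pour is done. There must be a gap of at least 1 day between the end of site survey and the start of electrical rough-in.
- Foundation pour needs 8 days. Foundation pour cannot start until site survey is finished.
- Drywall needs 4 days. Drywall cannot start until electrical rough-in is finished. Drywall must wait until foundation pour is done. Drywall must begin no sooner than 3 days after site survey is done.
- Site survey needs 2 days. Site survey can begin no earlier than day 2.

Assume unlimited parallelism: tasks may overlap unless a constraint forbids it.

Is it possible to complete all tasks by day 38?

Yes

After its own release at day 2, site survey can start at day 2 and finishes at day 4.
Foundation pour waits on site survey (finishes day 4), so it starts at day 4 and finishes at 4 + 8 = day 12.
Electrical rough-in cannot start until foundation pour (finishes day 12); site survey (finishes day 4, plus 1-day gap → day 5). The controlling bound is day 12, so electrical rough-in finishes at 12 + 8 = day 20.
Drywall cannot start until electrical rough-in (finishes day 20); foundation pour (finishes day 12); site survey (finishes day 4, plus 3-day gap → day 7). The controlling bound is day 20, so drywall finishes at 20 + 4 = day 24.
Final inspection has to wait for drywall (finishes day 24, plus 3-day gap → day 27); electrical rough-in (finishes day 20). The latest of these is day 27, so final inspection runs day 27 to 27 + 6 = day 33.
Every task is finished by day 33, which is no later than the deadline of 38, so the schedule is feasible.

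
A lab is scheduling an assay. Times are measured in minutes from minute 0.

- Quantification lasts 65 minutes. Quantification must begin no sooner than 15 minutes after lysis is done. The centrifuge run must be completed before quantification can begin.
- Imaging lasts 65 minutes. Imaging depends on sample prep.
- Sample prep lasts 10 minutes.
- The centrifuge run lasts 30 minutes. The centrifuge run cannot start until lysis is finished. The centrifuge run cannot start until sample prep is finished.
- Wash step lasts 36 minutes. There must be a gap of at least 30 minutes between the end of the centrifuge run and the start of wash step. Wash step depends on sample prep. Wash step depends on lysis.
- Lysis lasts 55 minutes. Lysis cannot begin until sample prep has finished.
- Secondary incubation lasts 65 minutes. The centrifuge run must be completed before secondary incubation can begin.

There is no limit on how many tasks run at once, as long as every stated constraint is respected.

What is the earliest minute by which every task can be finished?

161

Sample prep has no prerequisites, so it starts at minute 0 and finishes at minute 10.
After sample prep (finishes minute 10), imaging can start at minute 10 and finishes at minute 75.
Lysis cannot begin until sample prep (finishes minute 10). It runs from minute 10 to 10 + 55 = minute 65.
The centrifuge run needs all of lysis (finishes minute 65); sample prep (finishes minute 10). That puts its earliest start at minute 65; it finishes at 65 + 30 = minute 95.
Quantification needs all of lysis (finishes minute 65, plus 15-minute gap → minute 80); the centrifuge run (finishes minute 95). That puts its earliest start at minute 95; it finishes at 95 + 65 = minute 160.
After the centrifuge run (finishes minute 95), secondary incubation can start at minute 95 and finishes at minute 160.
Wash step needs all of the centrifuge run (finishes minute 95, plus 30-minute gap → minute 125); sample prep (finishes minute 10); lysis (finishes minute 65). That puts its earliest start at minute 125; it finishes at 125 + 36 = minute 161.
All tasks are finished once the last one completes. Finish times: Sample prep at 10, Lysis at 65, The centrifuge run at 95, Wash step at 161, Secondary incubation at 160, Imaging at 75, Quantification at 160. The latest is minute 161.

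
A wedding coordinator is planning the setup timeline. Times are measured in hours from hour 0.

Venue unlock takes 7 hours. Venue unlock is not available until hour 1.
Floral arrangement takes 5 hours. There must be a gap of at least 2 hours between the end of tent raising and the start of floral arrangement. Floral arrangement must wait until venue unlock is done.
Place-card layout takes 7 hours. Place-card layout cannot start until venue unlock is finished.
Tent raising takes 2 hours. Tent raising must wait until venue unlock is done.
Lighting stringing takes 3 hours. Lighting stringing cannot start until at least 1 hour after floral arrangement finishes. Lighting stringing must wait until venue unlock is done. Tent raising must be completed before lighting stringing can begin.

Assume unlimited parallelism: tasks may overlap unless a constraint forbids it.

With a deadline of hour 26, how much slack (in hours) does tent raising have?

Venue unlock waits on its own release at hour 1, so it starts at hour 1 and finishes at 1 + 7 = hour 8.
Tent raising waits on venue unlock (finishes hour 8), so it starts at hour 8 and finishes at 8 + 2 = hour 10.

Working backward from the deadline:
Nothing follows lighting stringing; the deadline of hour 26 is its only limit. It must start by 26 − 3 = hour 23.
Floral arrangement feeds into lighting stringing (must start by hour 23, minus 1-hour gap → hour 22); so floral arrangement must finish by hour 22 and therefore start by hour 17.
Tent raising feeds floral arrangement (must start by hour 17, minus 2-hour gap → hour 15); lighting stringing (must start by hour 23). Taking the minimum, tent raising must finish by hour 15 and start by 15 − 2 = hour 13.
So tent raising can start as early as hour 8 and as late as hour 13, giving 13 − 8 = 5 hours of slack.

5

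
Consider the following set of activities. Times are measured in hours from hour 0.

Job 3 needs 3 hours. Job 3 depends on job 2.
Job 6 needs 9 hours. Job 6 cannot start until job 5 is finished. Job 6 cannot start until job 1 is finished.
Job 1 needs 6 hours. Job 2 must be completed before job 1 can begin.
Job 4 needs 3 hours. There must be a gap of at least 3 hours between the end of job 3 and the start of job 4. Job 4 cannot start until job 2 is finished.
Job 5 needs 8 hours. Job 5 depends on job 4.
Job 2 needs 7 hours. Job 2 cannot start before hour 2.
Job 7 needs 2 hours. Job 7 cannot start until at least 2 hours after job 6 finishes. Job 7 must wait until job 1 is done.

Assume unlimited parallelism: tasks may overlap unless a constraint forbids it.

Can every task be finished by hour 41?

Yes

Job 2 waits on its own release at hour 2, so it starts at hour 2 and finishes at 2 + 7 = hour 9.
Job 3 cannot begin until job 2 (finishes hour 9). It runs from hour 9 to 9 + 3 = hour 12.
Job 4 cannot start until job 3 (finishes hour 12, plus 3-hour gap → hour 15); job 2 (finishes hour 9). The controlling bound is hour 15, so job 4 finishes at 15 + 3 = hour 18.
Job 5 waits on job 4 (finishes hour 18), so it starts at hour 18 and finishes at 18 + 8 = hour 26.
Job 1 waits on job 2 (finishes hour 9), so it starts at hour 9 and finishes at 9 + 6 = hour 15.
Job 6 needs all of job 5 (finishes hour 26); job 1 (finishes hour 15). That puts its earliest start at hour 26; it finishes at 26 + 9 = hour 35.
For job 7: job 6 (finishes hour 35, plus 2-hour gap → hour 37); job 1 (finishes hour 15). Taking the maximum gives a start of hour 37, and it finishes at 37 + 2 = hour 39.
Every task is finished by hour 39, which is no later than the deadline of 41, so the schedule is feasible.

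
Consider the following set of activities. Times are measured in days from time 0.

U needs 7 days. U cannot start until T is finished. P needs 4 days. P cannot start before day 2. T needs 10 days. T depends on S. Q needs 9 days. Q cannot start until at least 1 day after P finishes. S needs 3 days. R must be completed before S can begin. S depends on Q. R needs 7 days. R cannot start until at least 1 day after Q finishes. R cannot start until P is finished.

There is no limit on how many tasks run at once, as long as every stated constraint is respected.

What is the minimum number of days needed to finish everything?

After its own release at day 2, P can start at day 2 and finishes at day 6.
Q waits on P (finishes day 6, plus 1-day gap → day 7), so it starts at day 7 and finishes at 7 + 9 = day 16.
R needs all of Q (finishes day 16, plus 1-day gap → day 17); P (finishes day 6). That puts its earliest start at day 17; it finishes at 17 + 7 = day 24.
S has to wait for R (finishes day 24); Q (finishes day 16). The latest of these is day 24, so S runs day 24 to 24 + 3 = day 27.
T cannot begin until S (finishes day 27). It runs from day 27 to 27 + 10 = day 37.
After T (finishes day 37), U can start at day 37 and finishes at day 44.
All tasks are finished once the last one completes. Finish times: P at 6, Q at 16, R at 24, S at 27, T at 37, U at 44. The latest is day 44.

44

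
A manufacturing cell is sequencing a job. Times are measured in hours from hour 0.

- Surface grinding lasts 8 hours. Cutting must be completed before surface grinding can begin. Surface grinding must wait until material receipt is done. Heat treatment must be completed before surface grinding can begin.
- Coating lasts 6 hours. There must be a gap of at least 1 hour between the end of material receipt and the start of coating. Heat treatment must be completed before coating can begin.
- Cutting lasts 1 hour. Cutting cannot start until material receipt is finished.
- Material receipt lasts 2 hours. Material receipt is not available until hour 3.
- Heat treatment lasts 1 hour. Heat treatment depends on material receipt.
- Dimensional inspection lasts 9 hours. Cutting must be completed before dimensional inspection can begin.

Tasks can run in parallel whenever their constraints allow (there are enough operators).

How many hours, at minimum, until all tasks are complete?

After its own release at hour 3, material receipt can start at hour 3 and finishes at hour 5.
After material receipt (finishes hour 5), heat treatment can start at hour 5 and finishes at hour 6.
For coating: material receipt (finishes hour 5, plus 1-hour gap → hour 6); heat treatment (finishes hour 6). Taking the maximum gives a start of hour 6, and it finishes at 6 + 6 = hour 12.
Cutting waits on material receipt (finishes hour 5), so it starts at hour 5 and finishes at 5 + 1 = hour 6.
Dimensional inspection cannot begin until cutting (finishes hour 6). It runs from hour 6 to 6 + 9 = hour 15.
Surface grinding cannot start until cutting (finishes hour 6); material receipt (finishes hour 5); heat treatment (finishes hour 6). The controlling bound is hour 6, so surface grinding finishes at 6 + 8 = hour 14.
All tasks are finished once the last one completes. Finish times: Material receipt at 5, Cutting at 6, Heat treatment at 6, Surface grinding at 14, Dimensional inspection at 15, Coating at 12. The latest is hour 15.

15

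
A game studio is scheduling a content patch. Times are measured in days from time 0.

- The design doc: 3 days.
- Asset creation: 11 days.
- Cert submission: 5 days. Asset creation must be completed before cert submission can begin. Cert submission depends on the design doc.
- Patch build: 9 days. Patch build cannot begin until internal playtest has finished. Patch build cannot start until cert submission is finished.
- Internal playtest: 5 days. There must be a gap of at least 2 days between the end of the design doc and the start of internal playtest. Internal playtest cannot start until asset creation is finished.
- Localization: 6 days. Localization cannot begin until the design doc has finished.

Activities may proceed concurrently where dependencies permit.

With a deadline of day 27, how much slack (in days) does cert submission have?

2

Asset creation has no prerequisites, so it starts at day 0 and finishes at day 11.
Nothing blocks the design doc, so it runs from day 0 to day 3.
Cert submission cannot start until asset creation (finishes day 11); the design doc (finishes day 3). The controlling bound is day 11, so cert submission finishes at 11 + 5 = day 16.

Working backward from the deadline:
Nothing follows patch build; the deadline of day 27 is its only limit. It must start by 27 − 9 = day 18.
Cert submission has to be done before patch build (must start by day 18). That means finishing by day 18, i.e. starting by 18 − 5 = day 13.
So cert submission can start as early as day 11 and as late as day 13, giving 13 − 11 = 2 days of slack.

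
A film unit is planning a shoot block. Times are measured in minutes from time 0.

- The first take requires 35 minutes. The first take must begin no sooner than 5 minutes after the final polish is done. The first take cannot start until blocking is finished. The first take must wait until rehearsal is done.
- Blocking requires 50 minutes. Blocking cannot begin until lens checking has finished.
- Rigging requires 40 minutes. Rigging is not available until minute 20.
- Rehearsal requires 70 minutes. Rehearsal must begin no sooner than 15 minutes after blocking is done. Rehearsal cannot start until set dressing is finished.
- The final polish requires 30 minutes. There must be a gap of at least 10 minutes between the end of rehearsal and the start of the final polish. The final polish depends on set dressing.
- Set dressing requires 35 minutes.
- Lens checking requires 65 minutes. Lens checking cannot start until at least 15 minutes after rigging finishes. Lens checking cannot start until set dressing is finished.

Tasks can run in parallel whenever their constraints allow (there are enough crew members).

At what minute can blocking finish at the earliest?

190

Nothing blocks set dressing, so it runs from minute 0 to minute 35.
After its own release at minute 20, rigging can start at minute 20 and finishes at minute 60.
Lens checking has to wait for rigging (finishes minute 60, plus 15-minute gap → minute 75); set dressing (finishes minute 35). The latest of these is minute 75, so lens checking runs minute 75 to 75 + 65 = minute 140.
Blocking cannot begin until lens checking (finishes minute 140). It runs from minute 140 to 140 + 50 = minute 190.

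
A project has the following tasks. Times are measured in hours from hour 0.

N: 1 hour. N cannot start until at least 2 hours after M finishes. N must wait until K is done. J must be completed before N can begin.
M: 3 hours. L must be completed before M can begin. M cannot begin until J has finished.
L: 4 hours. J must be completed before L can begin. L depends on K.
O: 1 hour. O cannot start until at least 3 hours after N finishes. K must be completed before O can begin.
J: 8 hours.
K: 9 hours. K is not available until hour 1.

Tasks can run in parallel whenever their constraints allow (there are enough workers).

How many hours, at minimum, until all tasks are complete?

K cannot begin until its own release at hour 1. It runs from hour 1 to 1 + 9 = hour 10.
J can start immediately at hour 0; it finishes at hour 8.
L needs all of J (finishes hour 8); K (finishes hour 10). That puts its earliest start at hour 10; it finishes at 10 + 4 = hour 14.
M has to wait for L (finishes hour 14); J (finishes hour 8). The latest of these is hour 14, so M runs hour 14 to 14 + 3 = hour 17.
N has to wait for M (finishes hour 17, plus 2-hour gap → hour 19); K (finishes hour 10); J (finishes hour 8). The latest of these is hour 19, so N runs hour 19 to 19 + 1 = hour 20.
O cannot start until N (finishes hour 20, plus 3-hour gap → hour 23); K (finishes hour 10). The controlling bound is hour 23, so O finishes at 23 + 1 = hour 24.
All tasks are finished once the last one completes. Finish times: J at 8, K at 10, L at 14, M at 17, N at 20, O at 24. The latest is hour 24.

24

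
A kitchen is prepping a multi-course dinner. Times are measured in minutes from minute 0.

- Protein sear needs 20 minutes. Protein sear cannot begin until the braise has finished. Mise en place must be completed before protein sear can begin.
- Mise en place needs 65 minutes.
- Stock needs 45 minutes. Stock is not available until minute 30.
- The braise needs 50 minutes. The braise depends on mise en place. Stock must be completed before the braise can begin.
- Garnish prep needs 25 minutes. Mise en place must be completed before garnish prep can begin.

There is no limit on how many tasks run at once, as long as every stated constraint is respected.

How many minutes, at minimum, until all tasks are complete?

145

Stock cannot begin until its own release at minute 30. It runs from minute 30 to 30 + 45 = minute 75.
Mise en place has no prerequisites, so it starts at minute 0 and finishes at minute 65.
After mise en place (finishes minute 65), garnish prep can start at minute 65 and finishes at minute 90.
The braise cannot start until mise en place (finishes minute 65); stock (finishes minute 75). The controlling bound is minute 75, so the braise finishes at 75 + 50 = minute 125.
For protein sear: the braise (finishes minute 125); mise en place (finishes minute 65). Taking the maximum gives a start of minute 125, and it finishes at 125 + 20 = minute 145.
All tasks are finished once the last one completes. Finish times: Mise en place at 65, Stock at 75, The braise at 125, Protein sear at 145, Garnish prep at 90. The latest is minute 145.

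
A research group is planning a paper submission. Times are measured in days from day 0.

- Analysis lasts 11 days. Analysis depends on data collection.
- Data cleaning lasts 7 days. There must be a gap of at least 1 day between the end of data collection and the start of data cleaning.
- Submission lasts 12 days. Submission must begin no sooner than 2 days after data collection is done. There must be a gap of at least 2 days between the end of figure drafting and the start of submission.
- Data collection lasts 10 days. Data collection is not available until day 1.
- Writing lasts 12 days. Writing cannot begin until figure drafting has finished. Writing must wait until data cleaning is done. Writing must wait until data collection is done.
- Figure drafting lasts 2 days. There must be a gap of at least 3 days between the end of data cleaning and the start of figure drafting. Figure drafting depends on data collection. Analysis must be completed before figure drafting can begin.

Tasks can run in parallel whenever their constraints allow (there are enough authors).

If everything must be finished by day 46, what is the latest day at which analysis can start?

To finish by day 46, writing (duration 12) must start no later than day 34.
Submission has no dependents, so it just needs to finish by day 46. Starting by 46 − 12 = day 34 achieves that.
Figure drafting has several dependents: writing (must start by day 34); submission (must start by day 34, minus 2-day gap → day 32). The earliest of those limits is day 32, so figure drafting must start by 32 − 2 = day 30.
Analysis must finish before figure drafting (must start by day 30). With an 11-day duration, analysis must start by 30 − 11 = day 19.

19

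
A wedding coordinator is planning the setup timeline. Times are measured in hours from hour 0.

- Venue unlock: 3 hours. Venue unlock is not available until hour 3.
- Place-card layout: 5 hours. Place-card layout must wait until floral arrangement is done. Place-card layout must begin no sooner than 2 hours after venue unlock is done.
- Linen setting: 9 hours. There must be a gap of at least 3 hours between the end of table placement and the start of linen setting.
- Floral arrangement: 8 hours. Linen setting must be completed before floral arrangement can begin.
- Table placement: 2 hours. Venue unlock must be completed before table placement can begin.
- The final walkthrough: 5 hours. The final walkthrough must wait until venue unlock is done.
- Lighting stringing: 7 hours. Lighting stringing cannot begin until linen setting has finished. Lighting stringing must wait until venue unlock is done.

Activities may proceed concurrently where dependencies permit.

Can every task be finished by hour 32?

No

Venue unlock cannot begin until its own release at hour 3. It runs from hour 3 to 3 + 3 = hour 6.
The final walkthrough cannot begin until venue unlock (finishes hour 6). It runs from hour 6 to 6 + 5 = hour 11.
After venue unlock (finishes hour 6), table placement can start at hour 6 and finishes at hour 8.
Linen setting cannot begin until table placement (finishes hour 8, plus 3-hour gap → hour 11). It runs from hour 11 to 11 + 9 = hour 20.
For lighting stringing: linen setting (finishes hour 20); venue unlock (finishes hour 6). Taking the maximum gives a start of hour 20, and it finishes at 20 + 7 = hour 27.
After linen setting (finishes hour 20), floral arrangement can start at hour 20 and finishes at hour 28.
Place-card layout has to wait for floral arrangement (finishes hour 28); venue unlock (finishes hour 6, plus 2-hour gap → hour 8). The latest of these is hour 28, so place-card layout runs hour 28 to 28 + 5 = hour 33.
The earliest everything can be done is hour 33, which is after the deadline of 32, so it is not possible.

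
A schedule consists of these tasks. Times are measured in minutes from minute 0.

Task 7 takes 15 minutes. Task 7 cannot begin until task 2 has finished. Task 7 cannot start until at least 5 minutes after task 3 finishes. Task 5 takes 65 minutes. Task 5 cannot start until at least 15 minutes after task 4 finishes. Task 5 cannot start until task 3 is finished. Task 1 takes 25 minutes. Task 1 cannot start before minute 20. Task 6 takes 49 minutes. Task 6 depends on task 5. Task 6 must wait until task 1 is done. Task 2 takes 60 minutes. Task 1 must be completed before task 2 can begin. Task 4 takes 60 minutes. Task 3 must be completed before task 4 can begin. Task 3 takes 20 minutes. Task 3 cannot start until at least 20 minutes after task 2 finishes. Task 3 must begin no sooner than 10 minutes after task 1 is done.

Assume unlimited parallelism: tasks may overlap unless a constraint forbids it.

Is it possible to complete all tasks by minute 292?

No

Task 1 cannot begin until its own release at minute 20. It runs from minute 20 to 20 + 25 = minute 45.
Task 2 cannot begin until task 1 (finishes minute 45). It runs from minute 45 to 45 + 60 = minute 105.
Task 3 cannot start until task 2 (finishes minute 105, plus 20-minute gap → minute 125); task 1 (finishes minute 45, plus 10-minute gap → minute 55). The controlling bound is minute 125, so task 3 finishes at 125 + 20 = minute 145.
Task 7 has to wait for task 2 (finishes minute 105); task 3 (finishes minute 145, plus 5-minute gap → minute 150). The latest of these is minute 150, so task 7 runs minute 150 to 150 + 15 = minute 165.
Task 4 cannot begin until task 3 (finishes minute 145). It runs from minute 145 to 145 + 60 = minute 205.
Task 5 has to wait for task 4 (finishes minute 205, plus 15-minute gap → minute 220); task 3 (finishes minute 145). The latest of these is minute 220, so task 5 runs minute 220 to 220 + 65 = minute 285.
Task 6 has to wait for task 5 (finishes minute 285); task 1 (finishes minute 45). The latest of these is minute 285, so task 6 runs minute 285 to 285 + 49 = minute 334.
The earliest everything can be done is minute 334, which is after the deadline of 292, so it is not possible.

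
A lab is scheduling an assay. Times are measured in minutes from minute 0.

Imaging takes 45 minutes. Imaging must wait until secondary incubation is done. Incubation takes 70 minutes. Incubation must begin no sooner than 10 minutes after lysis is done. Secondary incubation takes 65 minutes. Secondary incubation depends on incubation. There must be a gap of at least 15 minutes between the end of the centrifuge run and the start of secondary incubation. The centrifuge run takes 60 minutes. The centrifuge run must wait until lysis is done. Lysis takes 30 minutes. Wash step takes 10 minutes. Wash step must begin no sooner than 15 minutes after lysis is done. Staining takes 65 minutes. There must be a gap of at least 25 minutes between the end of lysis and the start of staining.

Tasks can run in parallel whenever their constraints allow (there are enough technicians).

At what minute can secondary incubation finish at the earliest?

Nothing blocks lysis, so it runs from minute 0 to minute 30.
The centrifuge run cannot begin until lysis (finishes minute 30). It runs from minute 30 to 30 + 60 = minute 90.
Incubation waits on lysis (finishes minute 30, plus 10-minute gap → minute 40), so it starts at minute 40 and finishes at 40 + 70 = minute 110.
Secondary incubation needs all of incubation (finishes minute 110); the centrifuge run (finishes minute 90, plus 15-minute gap → minute 105). That puts its earliest start at minute 110; it finishes at 110 + 65 = minute 175.

175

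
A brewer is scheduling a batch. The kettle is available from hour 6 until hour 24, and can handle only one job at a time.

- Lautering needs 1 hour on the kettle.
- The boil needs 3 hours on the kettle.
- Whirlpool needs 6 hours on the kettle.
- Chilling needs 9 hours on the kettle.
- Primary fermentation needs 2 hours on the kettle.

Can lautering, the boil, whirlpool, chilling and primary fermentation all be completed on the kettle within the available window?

No

The kettle window is 24 − 6 = 18 hours.
Running back to back, the jobs need 1 + 3 + 6 + 9 + 2 = 21 hours on the kettle.
Since 21 > 18, they cannot all fit.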